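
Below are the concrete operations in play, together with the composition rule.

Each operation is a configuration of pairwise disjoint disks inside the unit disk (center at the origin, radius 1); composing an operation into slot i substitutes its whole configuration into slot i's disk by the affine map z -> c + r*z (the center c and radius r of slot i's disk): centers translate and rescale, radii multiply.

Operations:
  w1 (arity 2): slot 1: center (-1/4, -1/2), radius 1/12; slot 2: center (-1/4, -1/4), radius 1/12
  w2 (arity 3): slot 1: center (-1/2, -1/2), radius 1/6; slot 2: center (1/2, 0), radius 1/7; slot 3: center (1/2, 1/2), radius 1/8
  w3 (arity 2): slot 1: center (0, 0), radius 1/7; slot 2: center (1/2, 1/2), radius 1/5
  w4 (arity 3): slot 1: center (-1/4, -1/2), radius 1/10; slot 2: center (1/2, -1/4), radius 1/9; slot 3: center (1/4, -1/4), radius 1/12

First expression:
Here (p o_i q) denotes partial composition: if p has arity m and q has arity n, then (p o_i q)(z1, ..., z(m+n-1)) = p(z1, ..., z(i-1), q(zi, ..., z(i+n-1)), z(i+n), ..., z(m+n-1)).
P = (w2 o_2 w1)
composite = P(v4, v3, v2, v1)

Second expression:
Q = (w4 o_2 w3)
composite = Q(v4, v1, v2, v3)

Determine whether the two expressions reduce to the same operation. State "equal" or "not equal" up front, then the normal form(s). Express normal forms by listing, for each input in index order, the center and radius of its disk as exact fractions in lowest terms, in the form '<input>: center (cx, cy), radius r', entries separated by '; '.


Reducing the first expression gives v1: center (1/2, 1/2), radius 1/8; v2: center (13/28, -1/28), radius 1/84; v3: center (13/28, -1/14), radius 1/84; v4: center (-1/2, -1/2), radius 1/6
Reducing the second expression gives v1: center (1/2, -1/4), radius 1/63; v2: center (5/9, -7/36), radius 1/45; v3: center (1/4, -1/4), radius 1/12; v4: center (-1/4, -1/2), radius 1/10
No match — not equal.

not equal; first: v1: center (1/2, 1/2), radius 1/8; v2: center (13/28, -1/28), radius 1/84; v3: center (13/28, -1/14), radius 1/84; v4: center (-1/2, -1/2), radius 1/6; second: v1: center (1/2, -1/4), radius 1/63; v2: center (5/9, -7/36), radius 1/45; v3: center (1/4, -1/4), radius 1/12; v4: center (-1/4, -1/2), radius 1/10


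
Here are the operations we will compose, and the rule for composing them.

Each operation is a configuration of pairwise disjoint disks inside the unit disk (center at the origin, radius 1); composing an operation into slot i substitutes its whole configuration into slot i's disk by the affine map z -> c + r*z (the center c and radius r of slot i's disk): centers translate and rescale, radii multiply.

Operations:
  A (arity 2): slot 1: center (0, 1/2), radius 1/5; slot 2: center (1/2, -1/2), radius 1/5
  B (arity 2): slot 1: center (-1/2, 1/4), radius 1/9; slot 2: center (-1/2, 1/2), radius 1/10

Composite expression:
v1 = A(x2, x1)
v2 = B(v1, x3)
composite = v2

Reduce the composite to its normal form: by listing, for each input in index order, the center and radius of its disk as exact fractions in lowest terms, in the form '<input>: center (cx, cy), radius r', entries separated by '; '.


x1: center (-4/9, 7/36), radius 1/45; x2: center (-1/2, 11/36), radius 1/45; x3: center (-1/2, 1/2), radius 1/10

Only the slot chain above each x matters under B; compose those maps.
x2 passes through 2 substitutions, ending at center (-1/2, 11/36), radius 1/45
x1 passes through 2 substitutions, ending at center (-4/9, 7/36), radius 1/45
x3 passes through 1 substitution, ending at center (-1/2, 1/2), radius 1/10


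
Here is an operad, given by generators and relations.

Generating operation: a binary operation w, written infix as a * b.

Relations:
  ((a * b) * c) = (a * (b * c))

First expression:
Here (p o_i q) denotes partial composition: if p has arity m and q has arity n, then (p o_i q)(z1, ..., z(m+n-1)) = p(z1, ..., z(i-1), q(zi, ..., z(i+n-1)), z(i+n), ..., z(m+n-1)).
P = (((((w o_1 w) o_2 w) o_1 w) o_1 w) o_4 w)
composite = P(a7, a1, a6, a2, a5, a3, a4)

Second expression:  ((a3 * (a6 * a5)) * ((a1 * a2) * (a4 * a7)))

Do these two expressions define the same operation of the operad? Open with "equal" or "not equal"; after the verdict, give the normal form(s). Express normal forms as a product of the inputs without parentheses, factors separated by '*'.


Normal form of the first expression: a7 * a1 * a6 * a2 * a5 * a3 * a4
Normal form of the second expression: a3 * a6 * a5 * a1 * a2 * a4 * a7
No match — not equal.

not equal: they reduce to a7 * a1 * a6 * a2 * a5 * a3 * a4 and a3 * a6 * a5 * a1 * a2 * a4 * a7


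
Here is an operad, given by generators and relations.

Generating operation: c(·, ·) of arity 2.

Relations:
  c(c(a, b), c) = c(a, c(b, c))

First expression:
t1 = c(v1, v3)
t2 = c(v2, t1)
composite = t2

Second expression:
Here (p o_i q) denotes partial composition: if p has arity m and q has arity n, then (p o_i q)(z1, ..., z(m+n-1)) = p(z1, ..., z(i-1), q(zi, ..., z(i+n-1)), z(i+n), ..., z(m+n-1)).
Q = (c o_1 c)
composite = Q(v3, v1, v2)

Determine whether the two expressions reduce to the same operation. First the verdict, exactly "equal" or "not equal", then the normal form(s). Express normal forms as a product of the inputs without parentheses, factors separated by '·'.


The first expression, normalized: v2 · v1 · v3
The second expression, normalized: v3 · v1 · v2
Different reductions; not equal.

not equal — first v2 · v1 · v3, second v3 · v1 · v2


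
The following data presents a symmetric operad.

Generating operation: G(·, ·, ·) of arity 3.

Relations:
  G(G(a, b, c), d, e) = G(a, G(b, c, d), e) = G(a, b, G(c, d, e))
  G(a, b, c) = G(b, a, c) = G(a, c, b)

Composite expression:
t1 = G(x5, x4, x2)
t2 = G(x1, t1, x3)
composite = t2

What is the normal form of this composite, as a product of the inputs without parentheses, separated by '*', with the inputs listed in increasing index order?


x1 * x2 * x3 * x4 * x5

Reordering under G is free, so list the x-inputs canonically.
G(x5, x4, x2) collapses to x5 * x4 * x2
G(x1, G(x5, x4, x2), x3) collapses to x1 * x5 * x4 * x2 * x3
sorting the factors by input index: x1 * x2 * x3 * x4 * x5


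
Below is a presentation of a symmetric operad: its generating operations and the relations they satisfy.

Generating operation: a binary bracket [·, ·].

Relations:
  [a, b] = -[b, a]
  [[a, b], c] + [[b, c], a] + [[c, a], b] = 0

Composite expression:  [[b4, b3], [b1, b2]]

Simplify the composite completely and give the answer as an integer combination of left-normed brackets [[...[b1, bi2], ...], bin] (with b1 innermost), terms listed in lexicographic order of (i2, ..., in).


[[[b1, b2], b3], b4] - [[[b1, b2], b4], b3]

Skip Jacobi rewriting: expand, keep b1-initial words, read off terms.
Composite bracket: [[b4, b3], [b1, b2]]
The bracket unfolds into 8 signed words via [a, b] = ab - ba (2^3 = 8).
Collect the words opening with b1:
  from b1b2b3b4, sign +1: term +[[[b1, b2], b3], b4]
  from b1b2b4b3, sign -1: term -[[[b1, b2], b4], b3]


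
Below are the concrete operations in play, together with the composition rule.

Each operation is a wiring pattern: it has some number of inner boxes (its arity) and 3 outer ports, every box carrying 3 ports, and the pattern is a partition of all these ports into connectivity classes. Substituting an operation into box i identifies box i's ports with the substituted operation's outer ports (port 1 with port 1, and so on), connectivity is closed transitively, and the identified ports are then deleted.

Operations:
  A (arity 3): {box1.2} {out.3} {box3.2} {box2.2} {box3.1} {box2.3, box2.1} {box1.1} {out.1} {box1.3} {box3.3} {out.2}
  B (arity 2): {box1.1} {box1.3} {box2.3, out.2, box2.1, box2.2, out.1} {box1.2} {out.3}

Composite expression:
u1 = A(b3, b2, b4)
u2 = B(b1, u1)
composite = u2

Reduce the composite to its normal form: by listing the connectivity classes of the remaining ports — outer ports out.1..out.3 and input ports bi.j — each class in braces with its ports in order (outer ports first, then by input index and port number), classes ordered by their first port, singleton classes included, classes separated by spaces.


Reachability decides: close wires over B-identified ports.
after A, the pattern on (b3, b2, b4) reads {out.1} {out.2} {out.3} {b2.1, b2.3} {b2.2} {b3.1} {b3.2} {b3.3} {b4.1} {b4.2} {b4.3} (out.j = its outer ports)
after B, the pattern on (b1, b3, b2, b4) reads {out.1, out.2} {out.3} {b1.1} {b1.2} {b1.3} {b2.1, b2.3} {b2.2} {b3.1} {b3.2} {b3.3} {b4.1} {b4.2} {b4.3} (out.j = its outer ports)

{out.1, out.2} {out.3} {b1.1} {b1.2} {b1.3} {b2.1, b2.3} {b2.2} {b3.1} {b3.2} {b3.3} {b4.1} {b4.2} {b4.3}


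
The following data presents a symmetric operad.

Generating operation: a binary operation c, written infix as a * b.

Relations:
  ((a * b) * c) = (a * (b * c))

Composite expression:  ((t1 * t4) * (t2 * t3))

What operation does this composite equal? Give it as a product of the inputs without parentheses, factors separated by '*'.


t1 * t4 * t2 * t3

Every regrouping of c is equal, so read the t-inputs in written order.
(t1 * t4) unparenthesizes to t1 * t4
(t2 * t3) unparenthesizes to t2 * t3
((t1 * t4) * (t2 * t3)) unparenthesizes to t1 * t4 * t2 * t3


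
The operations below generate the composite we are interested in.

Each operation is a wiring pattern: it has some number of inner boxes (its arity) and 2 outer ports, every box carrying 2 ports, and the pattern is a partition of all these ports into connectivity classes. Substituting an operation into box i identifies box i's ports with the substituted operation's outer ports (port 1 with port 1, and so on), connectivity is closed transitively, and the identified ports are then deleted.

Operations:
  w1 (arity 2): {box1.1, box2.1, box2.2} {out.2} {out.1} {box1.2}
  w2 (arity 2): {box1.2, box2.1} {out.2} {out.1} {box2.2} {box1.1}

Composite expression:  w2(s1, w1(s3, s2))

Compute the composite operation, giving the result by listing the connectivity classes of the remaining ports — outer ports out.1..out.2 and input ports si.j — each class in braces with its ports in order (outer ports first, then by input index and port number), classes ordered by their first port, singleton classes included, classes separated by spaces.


Two ports join when wires chain via w2-identified ports.
w1 over (s3, s2) gives {out.1} {out.2} {s2.1, s2.2, s3.1} {s3.2}, out.j being that stage's outer ports
w2 over (s1, s3, s2) gives {out.1} {out.2} {s1.1} {s1.2} {s2.1, s2.2, s3.1} {s3.2}, out.j being that stage's outer ports

{out.1} {out.2} {s1.1} {s1.2} {s2.1, s2.2, s3.1} {s3.2}


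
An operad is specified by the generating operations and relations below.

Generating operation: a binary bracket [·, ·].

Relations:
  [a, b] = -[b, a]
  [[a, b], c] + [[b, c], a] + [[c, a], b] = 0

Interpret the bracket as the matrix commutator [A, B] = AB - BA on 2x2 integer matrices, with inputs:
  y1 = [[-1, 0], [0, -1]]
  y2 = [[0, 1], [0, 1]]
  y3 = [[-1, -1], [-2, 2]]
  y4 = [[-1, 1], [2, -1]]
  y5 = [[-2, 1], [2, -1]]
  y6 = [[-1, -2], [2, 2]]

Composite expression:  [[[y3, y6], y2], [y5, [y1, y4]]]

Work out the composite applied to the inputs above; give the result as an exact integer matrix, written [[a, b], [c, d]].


[[0, 0], [0, 0]]

[y3, y6] = [[-6, 3], [12, 6]]
[[y3, y6], y2] = [[-12, -9], [-12, 12]]
[y1, y4] = [[0, 0], [0, 0]]
[y5, [y1, y4]] = [[0, 0], [0, 0]]
[[[y3, y6], y2], [y5, [y1, y4]]] = [[0, 0], [0, 0]]


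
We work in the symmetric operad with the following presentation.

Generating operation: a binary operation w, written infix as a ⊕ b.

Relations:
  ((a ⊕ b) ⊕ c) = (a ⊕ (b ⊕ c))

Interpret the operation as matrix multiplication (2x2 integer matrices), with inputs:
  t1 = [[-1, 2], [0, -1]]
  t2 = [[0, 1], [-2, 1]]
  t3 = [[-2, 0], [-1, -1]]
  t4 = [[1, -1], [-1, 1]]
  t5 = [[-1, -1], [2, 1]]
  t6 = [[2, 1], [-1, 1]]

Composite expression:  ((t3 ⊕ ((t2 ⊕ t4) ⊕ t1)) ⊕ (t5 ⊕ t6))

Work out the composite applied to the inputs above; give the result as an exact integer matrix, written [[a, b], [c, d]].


[[20, 22], [40, 44]]


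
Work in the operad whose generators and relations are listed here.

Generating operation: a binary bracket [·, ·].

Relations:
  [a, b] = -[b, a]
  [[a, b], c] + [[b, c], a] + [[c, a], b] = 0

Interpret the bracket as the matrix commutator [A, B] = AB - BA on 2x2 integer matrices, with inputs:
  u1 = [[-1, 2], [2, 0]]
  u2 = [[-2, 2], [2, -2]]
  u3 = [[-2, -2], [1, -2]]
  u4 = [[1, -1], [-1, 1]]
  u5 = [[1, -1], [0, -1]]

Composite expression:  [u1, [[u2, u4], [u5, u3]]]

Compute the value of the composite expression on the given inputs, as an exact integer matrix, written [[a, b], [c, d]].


[[0, 0], [0, 0]]

[u2, u4] = [[0, 0], [0, 0]]
[u5, u3] = [[-1, -4], [-2, 1]]
[[u2, u4], [u5, u3]] = [[0, 0], [0, 0]]
[u1, [[u2, u4], [u5, u3]]] = [[0, 0], [0, 0]]


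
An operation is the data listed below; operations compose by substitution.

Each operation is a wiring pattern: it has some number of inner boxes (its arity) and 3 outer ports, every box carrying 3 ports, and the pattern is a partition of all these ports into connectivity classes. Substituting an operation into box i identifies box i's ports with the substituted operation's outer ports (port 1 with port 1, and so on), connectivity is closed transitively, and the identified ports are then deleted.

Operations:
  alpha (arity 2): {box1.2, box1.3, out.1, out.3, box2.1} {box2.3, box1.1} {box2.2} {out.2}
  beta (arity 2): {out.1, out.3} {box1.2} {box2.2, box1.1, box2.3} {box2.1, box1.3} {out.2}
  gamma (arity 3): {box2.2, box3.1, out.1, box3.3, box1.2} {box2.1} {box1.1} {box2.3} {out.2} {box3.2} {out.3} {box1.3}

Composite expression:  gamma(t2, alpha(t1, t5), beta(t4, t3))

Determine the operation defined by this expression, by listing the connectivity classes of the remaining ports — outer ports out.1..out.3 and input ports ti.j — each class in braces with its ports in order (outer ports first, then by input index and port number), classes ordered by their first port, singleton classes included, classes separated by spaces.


{out.1, t2.2} {out.2} {out.3} {t1.1, t5.3} {t1.2, t1.3, t5.1} {t2.1} {t2.3} {t3.1, t4.3} {t3.2, t3.3, t4.1} {t4.2} {t5.2}

Two ports join when wires chain via gamma-identified ports.
through alpha, on inputs (t1, t5): {out.1, out.3, t1.2, t1.3, t5.1} {out.2} {t1.1, t5.3} {t5.2} (out.j = stage outer ports)
through beta, on inputs (t4, t3): {out.1, out.3} {out.2} {t3.1, t4.3} {t3.2, t3.3, t4.1} {t4.2} (out.j = stage outer ports)
through gamma, on inputs (t2, t1, t5, t4, t3): {out.1, t2.2} {out.2} {out.3} {t1.1, t5.3} {t1.2, t1.3, t5.1} {t2.1} {t2.3} {t3.1, t4.3} {t3.2, t3.3, t4.1} {t4.2} {t5.2} (out.j = stage outer ports)


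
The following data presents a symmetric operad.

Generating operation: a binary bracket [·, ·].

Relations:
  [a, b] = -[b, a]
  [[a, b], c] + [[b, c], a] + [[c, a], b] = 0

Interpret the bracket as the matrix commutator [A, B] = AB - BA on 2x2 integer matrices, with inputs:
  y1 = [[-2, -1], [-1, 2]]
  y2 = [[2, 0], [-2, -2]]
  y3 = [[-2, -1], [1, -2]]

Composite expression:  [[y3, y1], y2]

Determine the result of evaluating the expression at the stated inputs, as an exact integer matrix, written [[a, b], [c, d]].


[[8, 16], [-8, -8]]

[y3, y1] = [[2, -4], [-4, -2]]
[[y3, y1], y2] = [[8, 16], [-8, -8]]


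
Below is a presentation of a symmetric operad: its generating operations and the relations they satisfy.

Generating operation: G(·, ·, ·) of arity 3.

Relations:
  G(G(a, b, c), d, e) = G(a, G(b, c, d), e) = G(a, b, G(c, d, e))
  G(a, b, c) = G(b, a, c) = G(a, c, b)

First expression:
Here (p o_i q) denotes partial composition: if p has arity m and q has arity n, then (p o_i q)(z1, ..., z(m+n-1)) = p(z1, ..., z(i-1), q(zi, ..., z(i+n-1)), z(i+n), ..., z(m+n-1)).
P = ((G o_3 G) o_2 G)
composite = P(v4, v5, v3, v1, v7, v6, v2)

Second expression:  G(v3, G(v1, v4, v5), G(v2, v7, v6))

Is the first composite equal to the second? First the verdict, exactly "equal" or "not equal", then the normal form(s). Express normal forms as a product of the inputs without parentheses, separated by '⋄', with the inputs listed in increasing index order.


equal; the common form is v1 ⋄ v2 ⋄ v3 ⋄ v4 ⋄ v5 ⋄ v6 ⋄ v7

In normal form, the first expression is v1 ⋄ v2 ⋄ v3 ⋄ v4 ⋄ v5 ⋄ v6 ⋄ v7
In normal form, the second expression is v1 ⋄ v2 ⋄ v3 ⋄ v4 ⋄ v5 ⋄ v6 ⋄ v7
Same normal form: equal.


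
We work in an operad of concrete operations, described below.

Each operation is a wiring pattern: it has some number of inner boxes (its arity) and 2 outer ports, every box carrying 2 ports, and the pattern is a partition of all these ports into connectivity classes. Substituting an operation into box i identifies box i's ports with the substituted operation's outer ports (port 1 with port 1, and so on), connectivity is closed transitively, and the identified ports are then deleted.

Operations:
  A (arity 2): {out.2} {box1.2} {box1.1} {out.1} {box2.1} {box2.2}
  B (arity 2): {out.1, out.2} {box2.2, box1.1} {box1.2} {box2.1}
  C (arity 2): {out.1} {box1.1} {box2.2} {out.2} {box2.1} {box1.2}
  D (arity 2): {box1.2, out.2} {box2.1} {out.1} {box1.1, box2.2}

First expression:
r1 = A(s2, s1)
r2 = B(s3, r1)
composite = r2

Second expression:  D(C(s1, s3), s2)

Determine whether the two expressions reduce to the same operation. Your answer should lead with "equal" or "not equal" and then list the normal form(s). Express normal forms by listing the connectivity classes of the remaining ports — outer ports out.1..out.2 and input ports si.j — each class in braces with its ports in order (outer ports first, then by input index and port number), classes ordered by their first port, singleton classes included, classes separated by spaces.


Reducing the first expression gives {out.1, out.2} {s1.1} {s1.2} {s2.1} {s2.2} {s3.1} {s3.2}
Reducing the second expression gives {out.1} {out.2} {s1.1} {s1.2} {s2.1} {s2.2} {s3.1} {s3.2}
The normal forms differ: not equal.

not equal; the first gives {out.1, out.2} {s1.1} {s1.2} {s2.1} {s2.2} {s3.1} {s3.2} and the second {out.1} {out.2} {s1.1} {s1.2} {s2.1} {s2.2} {s3.1} {s3.2}


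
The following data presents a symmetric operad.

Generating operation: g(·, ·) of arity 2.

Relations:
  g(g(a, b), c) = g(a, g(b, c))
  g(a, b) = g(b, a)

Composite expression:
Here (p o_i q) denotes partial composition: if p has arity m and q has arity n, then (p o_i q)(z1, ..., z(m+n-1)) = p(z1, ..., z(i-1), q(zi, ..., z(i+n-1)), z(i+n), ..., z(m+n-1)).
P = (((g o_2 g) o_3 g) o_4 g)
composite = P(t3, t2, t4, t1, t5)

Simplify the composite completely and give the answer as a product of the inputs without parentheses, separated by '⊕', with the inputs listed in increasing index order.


t1 ⊕ t2 ⊕ t3 ⊕ t4 ⊕ t5

Both nesting and order wash out for g; what remains is which t's occur.
g(t1, t5) unparenthesizes to t1 ⊕ t5
g(t4, g(t1, t5)) unparenthesizes to t4 ⊕ t1 ⊕ t5
g(t2, g(t4, g(t1, t5))) unparenthesizes to t2 ⊕ t4 ⊕ t1 ⊕ t5
g(t3, g(t2, g(t4, g(t1, t5)))) unparenthesizes to t3 ⊕ t2 ⊕ t4 ⊕ t1 ⊕ t5
putting the inputs in ascending order: t1 ⊕ t2 ⊕ t3 ⊕ t4 ⊕ t5


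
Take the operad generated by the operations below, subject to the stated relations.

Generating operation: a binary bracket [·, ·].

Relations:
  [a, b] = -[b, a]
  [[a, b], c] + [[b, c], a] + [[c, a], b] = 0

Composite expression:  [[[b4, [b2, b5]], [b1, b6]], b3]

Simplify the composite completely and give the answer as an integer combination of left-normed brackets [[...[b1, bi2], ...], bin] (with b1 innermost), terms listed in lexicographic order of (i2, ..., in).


[[[[[b1, b6], b2], b5], b4], b3] - [[[[[b1, b6], b4], b2], b5], b3] + [[[[[b1, b6], b4], b5], b2], b3] - [[[[[b1, b6], b5], b2], b4], b3]

Left-normed coefficients sit on the b1-initial expansion words.
Composite bracket: [[[b4, [b2, b5]], [b1, b6]], b3]
Full expansion: 32 signed words from ab - ba (2^5 = 32).
The b1-initial words carry the normal form:
  b1b6b2b5b4b3 (sign +1) contributes +[[[[[b1, b6], b2], b5], b4], b3]
  b1b6b4b2b5b3 (sign -1) contributes -[[[[[b1, b6], b4], b2], b5], b3]
  b1b6b4b5b2b3 (sign +1) contributes +[[[[[b1, b6], b4], b5], b2], b3]
  b1b6b5b2b4b3 (sign -1) contributes -[[[[[b1, b6], b5], b2], b4], b3]


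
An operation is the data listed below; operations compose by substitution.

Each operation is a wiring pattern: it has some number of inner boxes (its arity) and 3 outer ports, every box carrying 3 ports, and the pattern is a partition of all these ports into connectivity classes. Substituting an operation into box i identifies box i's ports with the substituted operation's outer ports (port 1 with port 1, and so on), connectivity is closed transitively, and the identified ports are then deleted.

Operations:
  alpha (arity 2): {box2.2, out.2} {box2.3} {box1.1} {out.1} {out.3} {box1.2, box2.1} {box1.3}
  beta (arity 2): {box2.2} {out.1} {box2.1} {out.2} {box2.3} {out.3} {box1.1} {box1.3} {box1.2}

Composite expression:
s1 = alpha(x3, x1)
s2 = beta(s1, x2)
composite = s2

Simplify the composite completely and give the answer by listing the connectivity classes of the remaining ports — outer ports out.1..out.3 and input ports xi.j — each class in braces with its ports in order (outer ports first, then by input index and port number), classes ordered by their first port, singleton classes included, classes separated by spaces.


{out.1} {out.2} {out.3} {x1.1, x3.2} {x1.2} {x1.3} {x2.1} {x2.2} {x2.3} {x3.1} {x3.3}

Two ports join when wires chain via beta-identified ports.
stage alpha: inputs (x3, x1), connectivity {out.1} {out.2, x1.2} {out.3} {x1.1, x3.2} {x1.3} {x3.1} {x3.3}, out.j its boundary
stage beta: inputs (x3, x1, x2), connectivity {out.1} {out.2} {out.3} {x1.1, x3.2} {x1.2} {x1.3} {x2.1} {x2.2} {x2.3} {x3.1} {x3.3}, out.j its boundary


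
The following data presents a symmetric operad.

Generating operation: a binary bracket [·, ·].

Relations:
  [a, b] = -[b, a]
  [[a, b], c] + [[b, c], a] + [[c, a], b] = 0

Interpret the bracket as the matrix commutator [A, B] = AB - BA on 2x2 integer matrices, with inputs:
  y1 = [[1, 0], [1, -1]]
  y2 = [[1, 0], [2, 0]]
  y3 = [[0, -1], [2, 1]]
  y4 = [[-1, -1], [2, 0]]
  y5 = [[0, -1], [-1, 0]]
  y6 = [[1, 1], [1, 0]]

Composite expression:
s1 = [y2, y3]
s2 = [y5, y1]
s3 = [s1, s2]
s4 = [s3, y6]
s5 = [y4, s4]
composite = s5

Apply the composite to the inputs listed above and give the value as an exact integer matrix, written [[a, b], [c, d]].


[y2, y3] = [[2, -1], [-4, -2]]
[y5, y1] = [[-1, 2], [-2, 1]]
[[y2, y3], [y5, y1]] = [[10, 6], [16, -10]]
[[[y2, y3], [y5, y1]], y6] = [[-10, 14], [-4, 10]]
[y4, [[[y2, y3], [y5, y1]], y6]] = [[-24, -34], [-44, 24]]

[[-24, -34], [-44, 24]]


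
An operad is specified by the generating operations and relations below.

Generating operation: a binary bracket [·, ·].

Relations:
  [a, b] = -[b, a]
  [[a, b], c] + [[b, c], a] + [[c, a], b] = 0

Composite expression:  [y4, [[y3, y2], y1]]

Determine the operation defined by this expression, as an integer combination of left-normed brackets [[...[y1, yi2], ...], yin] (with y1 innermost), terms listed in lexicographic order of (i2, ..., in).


Antisymmetry and Jacobi reduce to y1-anchored left-normed brackets.
Composite bracket: [y4, [[y3, y2], y1]]
Applying ab - ba throughout gives 8 signed words (2^3 = 8).
Keep just the words that open with y1:
  the word y1y2y3y4 carries sign -1 and contributes -[[[y1, y2], y3], y4]
  the word y1y3y2y4 carries sign +1 and contributes +[[[y1, y3], y2], y4]

-[[[y1, y2], y3], y4] + [[[y1, y3], y2], y4]


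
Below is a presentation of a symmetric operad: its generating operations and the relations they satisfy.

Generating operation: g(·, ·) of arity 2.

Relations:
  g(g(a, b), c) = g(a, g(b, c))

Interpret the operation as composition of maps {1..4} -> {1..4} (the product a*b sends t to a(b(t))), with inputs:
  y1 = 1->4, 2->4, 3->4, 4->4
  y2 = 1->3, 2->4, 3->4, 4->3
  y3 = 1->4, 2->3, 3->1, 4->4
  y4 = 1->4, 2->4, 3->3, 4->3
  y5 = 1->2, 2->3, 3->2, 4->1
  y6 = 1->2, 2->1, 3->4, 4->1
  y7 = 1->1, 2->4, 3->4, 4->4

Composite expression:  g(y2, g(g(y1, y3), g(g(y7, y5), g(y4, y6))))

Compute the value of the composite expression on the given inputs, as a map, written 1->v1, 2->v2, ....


1->3, 2->3, 3->3, 4->3

g(y1, y3) = 1->4, 2->4, 3->4, 4->4
g(y7, y5) = 1->4, 2->4, 3->4, 4->1
g(y4, y6) = 1->4, 2->4, 3->3, 4->4
g(g(y7, y5), g(y4, y6)) = 1->1, 2->1, 3->4, 4->1
g(g(y1, y3), g(g(y7, y5), g(y4, y6))) = 1->4, 2->4, 3->4, 4->4
g(y2, g(g(y1, y3), g(g(y7, y5), g(y4, y6)))) = 1->3, 2->3, 3->3, 4->3


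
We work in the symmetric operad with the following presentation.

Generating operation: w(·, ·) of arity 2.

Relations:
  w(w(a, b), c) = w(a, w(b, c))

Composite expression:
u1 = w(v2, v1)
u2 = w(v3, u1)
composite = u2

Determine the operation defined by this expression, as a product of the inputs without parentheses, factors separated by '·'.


All parenthesizations of w agree; list the v-inputs left to right.
w(v2, v1) linearizes to v2 · v1
w(v3, w(v2, v1)) linearizes to v3 · v2 · v1

v3 · v2 · v1


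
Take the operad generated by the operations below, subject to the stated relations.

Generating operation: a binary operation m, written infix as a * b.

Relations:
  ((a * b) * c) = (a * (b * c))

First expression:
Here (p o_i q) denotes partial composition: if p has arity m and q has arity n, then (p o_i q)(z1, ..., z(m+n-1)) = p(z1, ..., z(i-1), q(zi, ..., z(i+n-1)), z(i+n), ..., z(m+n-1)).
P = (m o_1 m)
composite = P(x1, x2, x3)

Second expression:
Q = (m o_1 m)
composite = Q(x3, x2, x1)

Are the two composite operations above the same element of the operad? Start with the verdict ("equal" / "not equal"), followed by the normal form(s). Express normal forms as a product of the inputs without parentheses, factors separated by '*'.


not equal; the first gives x1 * x2 * x3 and the second x3 * x2 * x1

Normal form of the first expression: x1 * x2 * x3
Normal form of the second expression: x3 * x2 * x1
They disagree, so not equal.


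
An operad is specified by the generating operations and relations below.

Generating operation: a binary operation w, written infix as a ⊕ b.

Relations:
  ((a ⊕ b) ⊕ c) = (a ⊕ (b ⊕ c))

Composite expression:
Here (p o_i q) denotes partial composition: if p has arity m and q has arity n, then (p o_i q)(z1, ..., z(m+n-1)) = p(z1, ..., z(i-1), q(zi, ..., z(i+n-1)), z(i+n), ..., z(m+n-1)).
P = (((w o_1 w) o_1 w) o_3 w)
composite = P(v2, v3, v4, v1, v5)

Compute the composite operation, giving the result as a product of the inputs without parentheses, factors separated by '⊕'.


Every regrouping of w is equal, so read the v-inputs in written order.
(v2 ⊕ v3) spells out as v2 ⊕ v3
(v4 ⊕ v1) spells out as v4 ⊕ v1
((v2 ⊕ v3) ⊕ (v4 ⊕ v1)) spells out as v2 ⊕ v3 ⊕ v4 ⊕ v1
(((v2 ⊕ v3) ⊕ (v4 ⊕ v1)) ⊕ v5) spells out as v2 ⊕ v3 ⊕ v4 ⊕ v1 ⊕ v5

v2 ⊕ v3 ⊕ v4 ⊕ v1 ⊕ v5


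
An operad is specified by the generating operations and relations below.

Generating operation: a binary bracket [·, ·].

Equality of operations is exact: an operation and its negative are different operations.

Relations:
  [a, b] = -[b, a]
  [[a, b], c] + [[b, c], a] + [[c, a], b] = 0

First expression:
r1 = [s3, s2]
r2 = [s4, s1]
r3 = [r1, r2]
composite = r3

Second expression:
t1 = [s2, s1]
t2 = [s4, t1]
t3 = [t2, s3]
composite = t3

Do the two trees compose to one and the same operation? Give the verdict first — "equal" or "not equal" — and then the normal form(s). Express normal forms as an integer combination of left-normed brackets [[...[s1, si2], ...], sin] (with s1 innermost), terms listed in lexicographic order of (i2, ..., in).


not equal; the first gives -[[[s1, s4], s2], s3] + [[[s1, s4], s3], s2] and the second [[[s1, s2], s4], s3]

The first expression, normalized: -[[[s1, s4], s2], s3] + [[[s1, s4], s3], s2]
The second expression, normalized: [[[s1, s2], s4], s3]
Different reductions; not equal.


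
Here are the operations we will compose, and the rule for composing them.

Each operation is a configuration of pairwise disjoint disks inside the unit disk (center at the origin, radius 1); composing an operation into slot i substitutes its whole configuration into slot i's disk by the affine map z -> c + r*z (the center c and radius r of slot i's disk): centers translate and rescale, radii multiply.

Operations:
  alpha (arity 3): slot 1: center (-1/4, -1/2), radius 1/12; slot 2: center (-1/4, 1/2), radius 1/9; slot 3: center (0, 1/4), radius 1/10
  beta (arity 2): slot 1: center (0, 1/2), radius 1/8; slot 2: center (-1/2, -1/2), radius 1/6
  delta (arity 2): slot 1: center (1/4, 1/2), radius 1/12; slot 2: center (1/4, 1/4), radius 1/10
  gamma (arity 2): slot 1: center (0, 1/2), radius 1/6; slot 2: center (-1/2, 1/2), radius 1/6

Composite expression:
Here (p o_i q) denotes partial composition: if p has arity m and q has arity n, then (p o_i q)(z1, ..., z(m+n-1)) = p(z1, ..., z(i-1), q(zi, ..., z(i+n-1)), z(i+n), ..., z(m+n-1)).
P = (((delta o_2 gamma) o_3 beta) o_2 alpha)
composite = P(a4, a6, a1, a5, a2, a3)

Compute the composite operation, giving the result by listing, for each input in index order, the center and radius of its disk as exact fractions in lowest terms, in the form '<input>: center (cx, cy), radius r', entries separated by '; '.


Follow each a-input down from delta: c' goes to c + r*c', radius to r*r'.
tracing a4 down its 1-map path: center (1/4, 1/2), radius 1/12
tracing a6 down its 3-map path: center (59/240, 7/24), radius 1/720
tracing a1 down its 3-map path: center (59/240, 37/120), radius 1/540
tracing a5 down its 3-map path: center (1/4, 73/240), radius 1/600
tracing a2 down its 3-map path: center (1/5, 37/120), radius 1/480
tracing a3 down its 3-map path: center (23/120, 7/24), radius 1/360

a1: center (59/240, 37/120), radius 1/540; a2: center (1/5, 37/120), radius 1/480; a3: center (23/120, 7/24), radius 1/360; a4: center (1/4, 1/2), radius 1/12; a5: center (1/4, 73/240), radius 1/600; a6: center (59/240, 7/24), radius 1/720


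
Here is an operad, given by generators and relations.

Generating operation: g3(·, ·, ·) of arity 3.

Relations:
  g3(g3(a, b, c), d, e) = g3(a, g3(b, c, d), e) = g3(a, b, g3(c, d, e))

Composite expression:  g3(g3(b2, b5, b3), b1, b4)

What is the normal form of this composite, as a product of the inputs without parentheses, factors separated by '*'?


Under associativity of g3, the answer is the b's in reading order.
g3(b2, b5, b3) linearizes to b2 * b5 * b3
g3(g3(b2, b5, b3), b1, b4) linearizes to b2 * b5 * b3 * b1 * b4

b2 * b5 * b3 * b1 * b4


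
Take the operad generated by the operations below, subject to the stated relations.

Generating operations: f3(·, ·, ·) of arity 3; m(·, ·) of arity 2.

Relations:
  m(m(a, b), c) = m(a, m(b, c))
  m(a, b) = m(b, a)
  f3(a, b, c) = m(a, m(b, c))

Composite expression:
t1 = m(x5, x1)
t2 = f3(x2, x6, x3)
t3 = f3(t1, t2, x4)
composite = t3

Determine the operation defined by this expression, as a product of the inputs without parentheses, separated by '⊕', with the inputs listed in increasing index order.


x1 ⊕ x2 ⊕ x3 ⊕ x4 ⊕ x5 ⊕ x6

Any arrangement under f3 is one operation, so sort the x-inputs.
m(x5, x1) collapses to x5 ⊕ x1
f3(x2, x6, x3) collapses to x2 ⊕ x6 ⊕ x3
f3(m(x5, x1), f3(x2, x6, x3), x4) collapses to x5 ⊕ x1 ⊕ x2 ⊕ x6 ⊕ x3 ⊕ x4
rearranged into index order: x1 ⊕ x2 ⊕ x3 ⊕ x4 ⊕ x5 ⊕ x6


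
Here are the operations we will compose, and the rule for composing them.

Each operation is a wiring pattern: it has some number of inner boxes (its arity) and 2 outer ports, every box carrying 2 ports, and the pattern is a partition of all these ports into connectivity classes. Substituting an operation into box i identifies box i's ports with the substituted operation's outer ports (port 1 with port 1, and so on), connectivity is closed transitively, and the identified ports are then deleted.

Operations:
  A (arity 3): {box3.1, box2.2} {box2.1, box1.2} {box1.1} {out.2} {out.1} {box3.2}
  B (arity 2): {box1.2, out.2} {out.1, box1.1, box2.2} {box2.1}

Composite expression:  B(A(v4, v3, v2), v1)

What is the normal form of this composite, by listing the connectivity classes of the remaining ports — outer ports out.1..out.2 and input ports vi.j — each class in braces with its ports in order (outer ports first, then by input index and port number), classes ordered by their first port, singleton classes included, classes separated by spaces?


Treat the ports identified at B as solder joints: merge, then drop.
through A, on inputs (v4, v3, v2): {out.1} {out.2} {v2.1, v3.2} {v2.2} {v3.1, v4.2} {v4.1} (out.j = stage outer ports)
through B, on inputs (v4, v3, v2, v1): {out.1, v1.2} {out.2} {v1.1} {v2.1, v3.2} {v2.2} {v3.1, v4.2} {v4.1} (out.j = stage outer ports)

{out.1, v1.2} {out.2} {v1.1} {v2.1, v3.2} {v2.2} {v3.1, v4.2} {v4.1}


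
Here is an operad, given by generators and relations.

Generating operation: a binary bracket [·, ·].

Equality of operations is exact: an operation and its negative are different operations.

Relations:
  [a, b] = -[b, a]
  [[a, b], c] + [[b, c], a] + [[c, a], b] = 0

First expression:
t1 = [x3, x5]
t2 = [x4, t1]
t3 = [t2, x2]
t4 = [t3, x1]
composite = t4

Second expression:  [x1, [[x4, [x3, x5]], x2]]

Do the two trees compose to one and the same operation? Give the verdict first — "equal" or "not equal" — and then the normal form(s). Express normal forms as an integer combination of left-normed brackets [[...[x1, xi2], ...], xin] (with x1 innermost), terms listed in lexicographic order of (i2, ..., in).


not equal — first -[[[[x1, x2], x3], x5], x4] + [[[[x1, x2], x4], x3], x5] - [[[[x1, x2], x4], x5], x3] + [[[[x1, x2], x5], x3], x4] + [[[[x1, x3], x5], x4], x2] - [[[[x1, x4], x3], x5], x2] + [[[[x1, x4], x5], x3], x2] - [[[[x1, x5], x3], x4], x2], second [[[[x1, x2], x3], x5], x4] - [[[[x1, x2], x4], x3], x5] + [[[[x1, x2], x4], x5], x3] - [[[[x1, x2], x5], x3], x4] - [[[[x1, x3], x5], x4], x2] + [[[[x1, x4], x3], x5], x2] - [[[[x1, x4], x5], x3], x2] + [[[[x1, x5], x3], x4], x2]

Normal form of the first expression: -[[[[x1, x2], x3], x5], x4] + [[[[x1, x2], x4], x3], x5] - [[[[x1, x2], x4], x5], x3] + [[[[x1, x2], x5], x3], x4] + [[[[x1, x3], x5], x4], x2] - [[[[x1, x4], x3], x5], x2] + [[[[x1, x4], x5], x3], x2] - [[[[x1, x5], x3], x4], x2]
Normal form of the second expression: [[[[x1, x2], x3], x5], x4] - [[[[x1, x2], x4], x3], x5] + [[[[x1, x2], x4], x5], x3] - [[[[x1, x2], x5], x3], x4] - [[[[x1, x3], x5], x4], x2] + [[[[x1, x4], x3], x5], x2] - [[[[x1, x4], x5], x3], x2] + [[[[x1, x5], x3], x4], x2]
Different reductions; not equal.


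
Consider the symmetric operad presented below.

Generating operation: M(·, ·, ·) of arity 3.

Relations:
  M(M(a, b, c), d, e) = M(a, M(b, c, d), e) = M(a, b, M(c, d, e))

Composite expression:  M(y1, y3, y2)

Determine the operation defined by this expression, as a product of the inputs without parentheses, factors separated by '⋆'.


Every regrouping of M is equal, so read the y-inputs in written order.
M(y1, y3, y2) flattens to y1 ⋆ y3 ⋆ y2

y1 ⋆ y3 ⋆ y2


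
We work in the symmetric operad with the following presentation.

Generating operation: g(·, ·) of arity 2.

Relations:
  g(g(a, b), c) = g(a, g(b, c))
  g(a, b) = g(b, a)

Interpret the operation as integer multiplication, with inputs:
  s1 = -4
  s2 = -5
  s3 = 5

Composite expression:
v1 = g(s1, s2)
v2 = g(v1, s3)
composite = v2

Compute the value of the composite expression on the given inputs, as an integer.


100


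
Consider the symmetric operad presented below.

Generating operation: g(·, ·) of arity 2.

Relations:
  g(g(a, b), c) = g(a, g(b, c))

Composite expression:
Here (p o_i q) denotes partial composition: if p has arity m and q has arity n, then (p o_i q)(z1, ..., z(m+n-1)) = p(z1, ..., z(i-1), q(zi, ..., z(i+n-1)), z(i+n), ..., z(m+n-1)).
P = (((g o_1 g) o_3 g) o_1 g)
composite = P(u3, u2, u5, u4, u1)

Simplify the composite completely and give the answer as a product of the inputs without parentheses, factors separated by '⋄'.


u3 ⋄ u2 ⋄ u5 ⋄ u4 ⋄ u1


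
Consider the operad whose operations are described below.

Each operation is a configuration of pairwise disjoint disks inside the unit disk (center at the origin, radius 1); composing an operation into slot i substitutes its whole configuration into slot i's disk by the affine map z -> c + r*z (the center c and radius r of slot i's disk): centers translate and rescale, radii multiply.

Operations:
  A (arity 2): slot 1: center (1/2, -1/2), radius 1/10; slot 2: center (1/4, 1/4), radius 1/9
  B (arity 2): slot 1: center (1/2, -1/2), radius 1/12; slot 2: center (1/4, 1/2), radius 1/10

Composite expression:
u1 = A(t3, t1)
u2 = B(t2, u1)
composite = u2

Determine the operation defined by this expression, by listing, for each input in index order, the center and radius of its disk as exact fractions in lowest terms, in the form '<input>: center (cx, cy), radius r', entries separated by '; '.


t1: center (11/40, 21/40), radius 1/90; t2: center (1/2, -1/2), radius 1/12; t3: center (3/10, 9/20), radius 1/100

Nesting under B composes maps z -> c + r*z down each t-path.
tracing t2 down its 1-map path: center (1/2, -1/2), radius 1/12
tracing t3 down its 2-map path: center (3/10, 9/20), radius 1/100
tracing t1 down its 2-map path: center (11/40, 21/40), radius 1/90


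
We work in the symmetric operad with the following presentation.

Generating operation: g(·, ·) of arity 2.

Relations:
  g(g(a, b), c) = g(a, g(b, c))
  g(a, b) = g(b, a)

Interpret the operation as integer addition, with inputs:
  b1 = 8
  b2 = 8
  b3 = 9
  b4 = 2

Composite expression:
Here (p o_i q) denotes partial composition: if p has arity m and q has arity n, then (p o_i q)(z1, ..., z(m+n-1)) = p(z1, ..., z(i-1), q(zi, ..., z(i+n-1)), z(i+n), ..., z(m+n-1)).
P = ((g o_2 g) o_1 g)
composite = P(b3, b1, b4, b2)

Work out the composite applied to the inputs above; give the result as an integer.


27

g(b3, b1) = 17
g(b4, b2) = 10
g(g(b3, b1), g(b4, b2)) = 27


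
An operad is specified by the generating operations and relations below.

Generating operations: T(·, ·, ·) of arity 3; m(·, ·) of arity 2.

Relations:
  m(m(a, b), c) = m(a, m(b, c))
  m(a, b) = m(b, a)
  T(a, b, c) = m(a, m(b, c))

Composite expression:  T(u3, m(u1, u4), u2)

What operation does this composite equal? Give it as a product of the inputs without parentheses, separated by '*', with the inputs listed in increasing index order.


u1 * u2 * u3 * u4


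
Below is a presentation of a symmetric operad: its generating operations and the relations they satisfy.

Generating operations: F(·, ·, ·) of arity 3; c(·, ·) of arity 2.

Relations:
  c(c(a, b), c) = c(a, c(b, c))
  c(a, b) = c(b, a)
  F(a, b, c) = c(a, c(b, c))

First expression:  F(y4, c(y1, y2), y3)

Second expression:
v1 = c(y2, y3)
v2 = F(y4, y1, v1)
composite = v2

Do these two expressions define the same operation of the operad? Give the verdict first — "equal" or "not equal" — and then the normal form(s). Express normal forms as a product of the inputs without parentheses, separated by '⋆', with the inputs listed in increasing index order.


The first expression, normalized: y1 ⋆ y2 ⋆ y3 ⋆ y4
The second expression, normalized: y1 ⋆ y2 ⋆ y3 ⋆ y4
Both agree, so they are equal.

equal: each reduces to y1 ⋆ y2 ⋆ y3 ⋆ y4


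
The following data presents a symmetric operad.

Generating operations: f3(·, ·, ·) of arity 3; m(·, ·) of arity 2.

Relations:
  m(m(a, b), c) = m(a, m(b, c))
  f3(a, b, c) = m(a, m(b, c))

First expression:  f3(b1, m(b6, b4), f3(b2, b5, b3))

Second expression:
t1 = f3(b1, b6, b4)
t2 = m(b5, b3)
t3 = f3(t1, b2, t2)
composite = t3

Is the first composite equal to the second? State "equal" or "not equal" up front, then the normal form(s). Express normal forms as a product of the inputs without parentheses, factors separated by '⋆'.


equal: each reduces to b1 ⋆ b6 ⋆ b4 ⋆ b2 ⋆ b5 ⋆ b3


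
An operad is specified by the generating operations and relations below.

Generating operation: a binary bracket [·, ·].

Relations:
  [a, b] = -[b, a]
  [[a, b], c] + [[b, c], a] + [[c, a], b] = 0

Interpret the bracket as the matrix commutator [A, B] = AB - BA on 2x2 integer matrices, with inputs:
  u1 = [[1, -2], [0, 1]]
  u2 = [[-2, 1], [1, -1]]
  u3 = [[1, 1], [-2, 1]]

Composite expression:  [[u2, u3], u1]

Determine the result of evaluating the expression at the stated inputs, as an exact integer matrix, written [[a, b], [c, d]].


[[-4, 12], [0, 4]]

[u2, u3] = [[-3, -1], [-2, 3]]
[[u2, u3], u1] = [[-4, 12], [0, 4]]
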